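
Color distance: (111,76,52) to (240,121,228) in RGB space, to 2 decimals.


d = √[(R₁-R₂)² + (G₁-G₂)² + (B₁-B₂)²]
d = √[(111-240)² + (76-121)² + (52-228)²]
d = √[16641 + 2025 + 30976]
d = √49642
d ≈ 222.80


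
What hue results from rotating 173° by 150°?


New hue = (H + rotation) mod 360
New hue = (173 + 150) mod 360
= 323 mod 360
= 323°


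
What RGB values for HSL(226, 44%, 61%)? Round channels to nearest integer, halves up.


H=226°, S=0.44, L=0.61
C = (1-|2L-1|)×S = (1-|0.22|)×0.44 = 0.3432
H' = H/60 = 226/60 ≈ 3.7667; X = C×(1-|H' mod 2 - 1|) = 0.08008
m = L - C/2 = 0.61 - 0.1716 = 0.4384
Sector ⌊H'⌋ = 3 → (R',G',B') = (0.0, 0.08008, 0.3432)
RGB = ((R'+m)×255, (G'+m)×255, (B'+m)×255) = (111.792, 132.2124, 199.308)
Round half up → RGB(112, 132, 199)


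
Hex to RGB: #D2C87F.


D2 → 210 (R)
C8 → 200 (G)
7F → 127 (B)
= RGB(210, 200, 127)


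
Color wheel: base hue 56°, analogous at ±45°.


Base hue: 56°
Left analog: (56 - 45) mod 360 = 11°
Right analog: (56 + 45) mod 360 = 101°
Analogous hues = 11° and 101°


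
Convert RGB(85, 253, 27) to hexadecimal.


R = 85 → 55 (hex)
G = 253 → FD (hex)
B = 27 → 1B (hex)
Hex = #55FD1B


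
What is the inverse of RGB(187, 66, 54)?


Invert: (255-R, 255-G, 255-B)
R: 255-187 = 68
G: 255-66 = 189
B: 255-54 = 201
= RGB(68, 189, 201)


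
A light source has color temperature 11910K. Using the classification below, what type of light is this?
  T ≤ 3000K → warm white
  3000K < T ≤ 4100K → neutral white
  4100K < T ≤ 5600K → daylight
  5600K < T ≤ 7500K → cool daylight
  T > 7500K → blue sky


Temperature: 11910K
11910K > 7500K → blue sky
Classification: blue sky


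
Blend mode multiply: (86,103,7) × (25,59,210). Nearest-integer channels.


Multiply: C = A×B/255, rounded to nearest integer
R: 86×25/255 = 2150/255 ≈ 8.431 → 8
G: 103×59/255 = 6077/255 ≈ 23.831 → 24
B: 7×210/255 = 1470/255 ≈ 5.765 → 6
= RGB(8, 24, 6)


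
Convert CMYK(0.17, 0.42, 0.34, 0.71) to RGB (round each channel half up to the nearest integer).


R = 255 × (1-C) × (1-K) = 255 × 0.83 × 0.29 = 61.3785 → 61
G = 255 × (1-M) × (1-K) = 255 × 0.58 × 0.29 = 42.891 → 43
B = 255 × (1-Y) × (1-K) = 255 × 0.66 × 0.29 = 48.807 → 49
= RGB(61, 43, 49)


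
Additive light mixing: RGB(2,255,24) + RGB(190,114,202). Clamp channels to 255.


Additive: each channel = min(255, C₁+C₂)
R: 2+190 = 192 → 192
G: 255+114 = 369 → 255
B: 24+202 = 226 → 226
= RGB(192, 255, 226)


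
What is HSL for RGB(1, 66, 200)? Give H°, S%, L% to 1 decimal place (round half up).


Normalize: R'=1/255≈0.0039, G'=66/255≈0.2588, B'=200/255≈0.7843
Max=200/255, Min=1/255, Δ=Max-Min=199/255
L = (Max+Min)/2 = (200+1)/510 = 201/510 = 0.39411… → L = 39.4%
L ≤ 0.5 → S = Δ/(Max+Min) = 199/(200+1) = 199/201 = 0.99004… → S = 99.0%
(the 1/255 factors cancel in S and H, so raw channel differences can be used)
Max is B' → H = 60 × ((R-G)/Δ + 4) = 60 × ((1-66)/199 + 4)
  -65/199 + 4 = -0.3266… + 4 = 3.6733…
  H = 60 × 3.6733… = 220.402…° → H = 220.4°
= HSL(220.4°, 99.0%, 39.4%)


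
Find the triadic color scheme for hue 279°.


Triadic: equally spaced at 120° intervals
H1 = 279°
H2 = (279 + 120) mod 360 = 39°
H3 = (279 + 240) mod 360 = 159°
Triadic = 279°, 39°, 159°


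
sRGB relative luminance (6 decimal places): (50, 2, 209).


Linearize each channel (sRGB transfer function): c = v/255; c_lin = c/12.92 if c ≤ 0.04045, else ((c+0.055)/1.055)^2.4
  R: 50/255 ≈ 0.196078 > 0.04045 → ((0.196078+0.055)/1.055)^2.4 ≈ 0.031896
  G: 2/255 ≈ 0.007843 ≤ 0.04045 → 0.007843/12.92 ≈ 0.000607
  B: 209/255 ≈ 0.819608 > 0.04045 → ((0.819608+0.055)/1.055)^2.4 ≈ 0.637597
R_lin = 0.031896, G_lin = 0.000607, B_lin = 0.637597
L = 0.2126×R + 0.7152×G + 0.0722×B
L = 0.2126×0.031896 + 0.7152×0.000607 + 0.0722×0.637597
L ≈ 0.053250


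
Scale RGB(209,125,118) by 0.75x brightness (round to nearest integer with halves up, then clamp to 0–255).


Multiply each channel by 0.75, round half up, clamp to [0, 255]
R: 209×0.75 = 156.75 → round → 157
G: 125×0.75 = 93.75 → round → 94
B: 118×0.75 = 88.5 → round → 89
= RGB(157, 94, 89)


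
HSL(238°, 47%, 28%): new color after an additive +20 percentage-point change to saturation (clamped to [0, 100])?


Original S = 47%
Adjustment = +20 percentage points
New S = 47 + (20) = 67
Clamp to [0, 100] → 67
= HSL(238°, 67%, 28%)


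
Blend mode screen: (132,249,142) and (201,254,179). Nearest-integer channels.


Screen: C = 255 - (255-A)×(255-B)/255, rounded to nearest integer
R: 255 - (255-132)×(255-201)/255 = 255 - 6642/255 ≈ 255 - 26.047 = 228.953 → 229
G: 255 - (255-249)×(255-254)/255 = 255 - 6/255 ≈ 255 - 0.024 = 254.976 → 255
B: 255 - (255-142)×(255-179)/255 = 255 - 8588/255 ≈ 255 - 33.678 = 221.322 → 221
= RGB(229, 255, 221)


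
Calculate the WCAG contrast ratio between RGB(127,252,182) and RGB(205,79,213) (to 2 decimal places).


Linearize each sRGB channel c=v/255: c/12.92 if c ≤ 0.04045 else ((c+0.055)/1.055)^2.4
L = 0.2126×R_lin + 0.7152×G_lin + 0.0722×B_lin
Color 1 (127,252,182):
  R=127: 127/255≈0.4980 > 0.04045 → ((0.4980+0.055)/1.055)^2.4 ≈ 0.21223
  G=252: 252/255≈0.9882 > 0.04045 → ((0.9882+0.055)/1.055)^2.4 ≈ 0.97345
  B=182: 182/255≈0.7137 > 0.04045 → ((0.7137+0.055)/1.055)^2.4 ≈ 0.46778
  L1 = 0.2126×0.21223 + 0.7152×0.97345 + 0.0722×0.46778 ≈ 0.77510
Color 2 (205,79,213):
  R=205: 205/255≈0.8039 > 0.04045 → ((0.8039+0.055)/1.055)^2.4 ≈ 0.61050
  G=79: 79/255≈0.3098 > 0.04045 → ((0.3098+0.055)/1.055)^2.4 ≈ 0.07819
  B=213: 213/255≈0.8353 > 0.04045 → ((0.8353+0.055)/1.055)^2.4 ≈ 0.66539
  L2 = 0.2126×0.61050 + 0.7152×0.07819 + 0.0722×0.66539 ≈ 0.23375
Lighter = 0.77510, Darker = 0.23375
Ratio = (L_lighter + 0.05) / (L_darker + 0.05)
Ratio = (0.77510 + 0.05) / (0.23375 + 0.05) = 0.82510 / 0.28375 ≈ 2.9078
Ratio ≈ 2.91:1


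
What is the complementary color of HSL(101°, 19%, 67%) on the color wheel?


Complement = opposite side of color wheel = hue + 180°
H' = (101 + 180) mod 360 = 281°
S and L unchanged.
= HSL(281°, 19%, 67%)


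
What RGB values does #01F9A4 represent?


01 → 1 (R)
F9 → 249 (G)
A4 → 164 (B)
= RGB(1, 249, 164)


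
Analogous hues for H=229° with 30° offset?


Base hue: 229°
Left analog: (229 - 30) mod 360 = 199°
Right analog: (229 + 30) mod 360 = 259°
Analogous hues = 199° and 259°


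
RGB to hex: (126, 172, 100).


R = 126 → 7E (hex)
G = 172 → AC (hex)
B = 100 → 64 (hex)
Hex = #7EAC64


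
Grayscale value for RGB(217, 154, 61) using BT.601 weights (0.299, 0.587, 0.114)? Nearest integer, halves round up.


Gray = 0.299×R + 0.587×G + 0.114×B
Gray = 0.299×217 + 0.587×154 + 0.114×61
Gray = 64.883 + 90.398 + 6.954
Gray = 162.235 → round half up → 162
Gray = 162


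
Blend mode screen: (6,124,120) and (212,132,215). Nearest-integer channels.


Screen: C = 255 - (255-A)×(255-B)/255, rounded to nearest integer
R: 255 - (255-6)×(255-212)/255 = 255 - 10707/255 ≈ 255 - 41.988 = 213.012 → 213
G: 255 - (255-124)×(255-132)/255 = 255 - 16113/255 ≈ 255 - 63.188 = 191.812 → 192
B: 255 - (255-120)×(255-215)/255 = 255 - 5400/255 ≈ 255 - 21.176 = 233.824 → 234
= RGB(213, 192, 234)


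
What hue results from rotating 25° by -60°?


New hue = (H + rotation) mod 360
New hue = (25 -60) mod 360
= -35 mod 360
= 325°


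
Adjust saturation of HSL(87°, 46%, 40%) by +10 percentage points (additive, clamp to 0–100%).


Original S = 46%
Adjustment = +10 percentage points
New S = 46 + (10) = 56
Clamp to [0, 100] → 56
= HSL(87°, 56%, 40%)


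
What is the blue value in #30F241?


Color: #30F241
R = 30 = 48
G = F2 = 242
B = 41 = 65
Blue = 65


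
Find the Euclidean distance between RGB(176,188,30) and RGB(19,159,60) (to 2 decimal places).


d = √[(R₁-R₂)² + (G₁-G₂)² + (B₁-B₂)²]
d = √[(176-19)² + (188-159)² + (30-60)²]
d = √[24649 + 841 + 900]
d = √26390
d ≈ 162.45


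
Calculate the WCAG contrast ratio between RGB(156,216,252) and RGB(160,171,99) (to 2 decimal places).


Linearize each sRGB channel c=v/255: c/12.92 if c ≤ 0.04045 else ((c+0.055)/1.055)^2.4
L = 0.2126×R_lin + 0.7152×G_lin + 0.0722×B_lin
Color 1 (156,216,252):
  R=156: 156/255≈0.6118 > 0.04045 → ((0.6118+0.055)/1.055)^2.4 ≈ 0.33245
  G=216: 216/255≈0.8471 > 0.04045 → ((0.8471+0.055)/1.055)^2.4 ≈ 0.68669
  B=252: 252/255≈0.9882 > 0.04045 → ((0.9882+0.055)/1.055)^2.4 ≈ 0.97345
  L1 = 0.2126×0.33245 + 0.7152×0.68669 + 0.0722×0.97345 ≈ 0.63208
Color 2 (160,171,99):
  R=160: 160/255≈0.6275 > 0.04045 → ((0.6275+0.055)/1.055)^2.4 ≈ 0.35153
  G=171: 171/255≈0.6706 > 0.04045 → ((0.6706+0.055)/1.055)^2.4 ≈ 0.40724
  B=99: 99/255≈0.3882 > 0.04045 → ((0.3882+0.055)/1.055)^2.4 ≈ 0.12477
  L2 = 0.2126×0.35153 + 0.7152×0.40724 + 0.0722×0.12477 ≈ 0.37500
Lighter = 0.63208, Darker = 0.37500
Ratio = (L_lighter + 0.05) / (L_darker + 0.05)
Ratio = (0.63208 + 0.05) / (0.37500 + 0.05) = 0.68208 / 0.42500 ≈ 1.6049
Ratio ≈ 1.60:1


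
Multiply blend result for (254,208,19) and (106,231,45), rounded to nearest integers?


Multiply: C = A×B/255, rounded to nearest integer
R: 254×106/255 = 26924/255 ≈ 105.584 → 106
G: 208×231/255 = 48048/255 ≈ 188.424 → 188
B: 19×45/255 = 855/255 ≈ 3.353 → 3
= RGB(106, 188, 3)


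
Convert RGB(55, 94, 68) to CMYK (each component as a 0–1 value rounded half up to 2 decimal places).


R'=55/255≈0.2157, G'=94/255≈0.3686, B'=68/255≈0.2667
K = 1 - max(R',G',B') = 1 - 94/255 = 161/255 = 0.63137… → 0.63
(1-R'-K)/(1-K) simplifies to (max-R)/max with max = 94:
C = (94-55)/94 = 39/94 = 0.41489… → 0.41
M = (94-94)/94 = 0/94 = 0 → 0.00
Y = (94-68)/94 = 26/94 = 0.27659… → 0.28
= CMYK(0.41, 0.00, 0.28, 0.63)


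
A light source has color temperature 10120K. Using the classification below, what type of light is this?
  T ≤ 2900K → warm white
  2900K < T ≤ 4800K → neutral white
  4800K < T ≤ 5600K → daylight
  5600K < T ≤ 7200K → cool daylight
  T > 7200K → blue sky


Temperature: 10120K
10120K > 7200K → blue sky
Classification: blue sky


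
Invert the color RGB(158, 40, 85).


Invert: (255-R, 255-G, 255-B)
R: 255-158 = 97
G: 255-40 = 215
B: 255-85 = 170
= RGB(97, 215, 170)


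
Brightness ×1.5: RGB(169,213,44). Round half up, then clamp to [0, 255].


Multiply each channel by 1.5, round half up, clamp to [0, 255]
R: 169×1.5 = 253.5 → round → 254
G: 213×1.5 = 319.5 → round → 320 → clamp → 255
B: 44×1.5 = 66
= RGB(254, 255, 66)


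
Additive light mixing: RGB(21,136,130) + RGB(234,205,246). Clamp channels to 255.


Additive: each channel = min(255, C₁+C₂)
R: 21+234 = 255 → 255
G: 136+205 = 341 → 255
B: 130+246 = 376 → 255
= RGB(255, 255, 255)


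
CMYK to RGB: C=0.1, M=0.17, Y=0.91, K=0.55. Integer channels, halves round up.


R = 255 × (1-C) × (1-K) = 255 × 0.90 × 0.45 = 103.275 → 103
G = 255 × (1-M) × (1-K) = 255 × 0.83 × 0.45 = 95.2425 → 95
B = 255 × (1-Y) × (1-K) = 255 × 0.09 × 0.45 = 10.3275 → 10
= RGB(103, 95, 10)


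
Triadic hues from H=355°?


Triadic: equally spaced at 120° intervals
H1 = 355°
H2 = (355 + 120) mod 360 = 115°
H3 = (355 + 240) mod 360 = 235°
Triadic = 355°, 115°, 235°


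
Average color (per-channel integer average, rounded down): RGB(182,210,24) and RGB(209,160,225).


Midpoint: each channel = ⌊(C₁+C₂)/2⌋
R: ⌊(182+209)/2⌋ = 195
G: ⌊(210+160)/2⌋ = 185
B: ⌊(24+225)/2⌋ = 124
= RGB(195, 185, 124)


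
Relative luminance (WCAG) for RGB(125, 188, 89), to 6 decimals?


Linearize each channel (sRGB transfer function): c = v/255; c_lin = c/12.92 if c ≤ 0.04045, else ((c+0.055)/1.055)^2.4
  R: 125/255 ≈ 0.490196 > 0.04045 → ((0.490196+0.055)/1.055)^2.4 ≈ 0.205079
  G: 188/255 ≈ 0.737255 > 0.04045 → ((0.737255+0.055)/1.055)^2.4 ≈ 0.502886
  B: 89/255 ≈ 0.349020 > 0.04045 → ((0.349020+0.055)/1.055)^2.4 ≈ 0.099899
R_lin = 0.205079, G_lin = 0.502886, B_lin = 0.099899
L = 0.2126×R + 0.7152×G + 0.0722×B
L = 0.2126×0.205079 + 0.7152×0.502886 + 0.0722×0.099899
L ≈ 0.410477


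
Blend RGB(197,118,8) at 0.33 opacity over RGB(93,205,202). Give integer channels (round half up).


C = α×F + (1-α)×B, with 1-α = 0.67
R: 0.33×197 + 0.67×93 = 65.01 + 62.31 = 127.32 → 127
G: 0.33×118 + 0.67×205 = 38.94 + 137.35 = 176.29 → 176
B: 0.33×8 + 0.67×202 = 2.64 + 135.34 = 137.98 → 138
= RGB(127, 176, 138)


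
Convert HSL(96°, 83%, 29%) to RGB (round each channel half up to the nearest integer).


H=96°, S=0.83, L=0.29
C = (1-|2L-1|)×S = (1-|-0.42|)×0.83 = 0.4814
H' = H/60 = 96/60 ≈ 1.6000; X = C×(1-|H' mod 2 - 1|) = 0.19256
m = L - C/2 = 0.29 - 0.2407 = 0.0493
Sector ⌊H'⌋ = 1 → (R',G',B') = (0.19256, 0.4814, 0.0)
RGB = ((R'+m)×255, (G'+m)×255, (B'+m)×255) = (61.6743, 135.3285, 12.5715)
Round half up → RGB(62, 135, 13)


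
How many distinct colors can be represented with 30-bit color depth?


Colors = 2^bits = 2^30
= 1,073,741,824 colors


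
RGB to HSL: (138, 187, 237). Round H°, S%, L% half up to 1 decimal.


Normalize: R'=138/255≈0.5412, G'=187/255≈0.7333, B'=237/255≈0.9294
Max=237/255, Min=138/255, Δ=Max-Min=99/255
L = (Max+Min)/2 = (237+138)/510 = 375/510 = 0.73529… → L = 73.5%
L > 0.5 → S = Δ/(2-Max-Min) = 99/(510-237-138) = 99/135 = 0.73333… → S = 73.3%
(the 1/255 factors cancel in S and H, so raw channel differences can be used)
Max is B' → H = 60 × ((R-G)/Δ + 4) = 60 × ((138-187)/99 + 4)
  -49/99 + 4 = -0.4949… + 4 = 3.5050…
  H = 60 × 3.5050… = 210.303…° → H = 210.3°
= HSL(210.3°, 73.3%, 73.5%)


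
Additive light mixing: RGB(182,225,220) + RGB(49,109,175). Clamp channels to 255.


Additive: each channel = min(255, C₁+C₂)
R: 182+49 = 231 → 231
G: 225+109 = 334 → 255
B: 220+175 = 395 → 255
= RGB(231, 255, 255)


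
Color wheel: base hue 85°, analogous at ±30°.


Base hue: 85°
Left analog: (85 - 30) mod 360 = 55°
Right analog: (85 + 30) mod 360 = 115°
Analogous hues = 55° and 115°


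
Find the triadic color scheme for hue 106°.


Triadic: equally spaced at 120° intervals
H1 = 106°
H2 = (106 + 120) mod 360 = 226°
H3 = (106 + 240) mod 360 = 346°
Triadic = 106°, 226°, 346°


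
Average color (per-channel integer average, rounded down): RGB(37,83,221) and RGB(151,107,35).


Midpoint: each channel = ⌊(C₁+C₂)/2⌋
R: ⌊(37+151)/2⌋ = 94
G: ⌊(83+107)/2⌋ = 95
B: ⌊(221+35)/2⌋ = 128
= RGB(94, 95, 128)


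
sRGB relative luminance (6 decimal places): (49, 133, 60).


Linearize each channel (sRGB transfer function): c = v/255; c_lin = c/12.92 if c ≤ 0.04045, else ((c+0.055)/1.055)^2.4
  R: 49/255 ≈ 0.192157 > 0.04045 → ((0.192157+0.055)/1.055)^2.4 ≈ 0.030713
  G: 133/255 ≈ 0.521569 > 0.04045 → ((0.521569+0.055)/1.055)^2.4 ≈ 0.234551
  B: 60/255 ≈ 0.235294 > 0.04045 → ((0.235294+0.055)/1.055)^2.4 ≈ 0.045186
R_lin = 0.030713, G_lin = 0.234551, B_lin = 0.045186
L = 0.2126×R + 0.7152×G + 0.0722×B
L = 0.2126×0.030713 + 0.7152×0.234551 + 0.0722×0.045186
L ≈ 0.177543


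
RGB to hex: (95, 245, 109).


R = 95 → 5F (hex)
G = 245 → F5 (hex)
B = 109 → 6D (hex)
Hex = #5FF56D


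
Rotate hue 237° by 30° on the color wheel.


New hue = (H + rotation) mod 360
New hue = (237 + 30) mod 360
= 267 mod 360
= 267°


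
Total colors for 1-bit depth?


Colors = 2^bits = 2^1
= 2 colors


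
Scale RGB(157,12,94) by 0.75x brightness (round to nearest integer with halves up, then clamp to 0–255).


Multiply each channel by 0.75, round half up, clamp to [0, 255]
R: 157×0.75 = 117.75 → round → 118
G: 12×0.75 = 9
B: 94×0.75 = 70.5 → round → 71
= RGB(118, 9, 71)


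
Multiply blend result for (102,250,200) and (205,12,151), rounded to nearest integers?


Multiply: C = A×B/255, rounded to nearest integer
R: 102×205/255 = 20910/255 ≈ 82.000 → 82
G: 250×12/255 = 3000/255 ≈ 11.765 → 12
B: 200×151/255 = 30200/255 ≈ 118.431 → 118
= RGB(82, 12, 118)


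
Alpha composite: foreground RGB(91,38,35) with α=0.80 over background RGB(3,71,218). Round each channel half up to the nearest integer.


C = α×F + (1-α)×B, with 1-α = 0.20
R: 0.80×91 + 0.20×3 = 72.80 + 0.60 = 73.40 → 73
G: 0.80×38 + 0.20×71 = 30.40 + 14.20 = 44.60 → 45
B: 0.80×35 + 0.20×218 = 28.00 + 43.60 = 71.60 → 72
= RGB(73, 45, 72)


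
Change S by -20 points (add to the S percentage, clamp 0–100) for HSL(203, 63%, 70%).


Original S = 63%
Adjustment = -20 percentage points
New S = 63 + (-20) = 43
Clamp to [0, 100] → 43
= HSL(203°, 43%, 70%)


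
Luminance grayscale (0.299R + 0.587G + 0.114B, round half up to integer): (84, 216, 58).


Gray = 0.299×R + 0.587×G + 0.114×B
Gray = 0.299×84 + 0.587×216 + 0.114×58
Gray = 25.116 + 126.792 + 6.612
Gray = 158.520 → round half up → 159
Gray = 159


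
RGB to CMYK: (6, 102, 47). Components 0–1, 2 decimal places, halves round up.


R'=6/255≈0.0235, G'=102/255≈0.4000, B'=47/255≈0.1843
K = 1 - max(R',G',B') = 1 - 102/255 = 153/255 = 0.6 → 0.60
(1-R'-K)/(1-K) simplifies to (max-R)/max with max = 102:
C = (102-6)/102 = 96/102 = 0.94117… → 0.94
M = (102-102)/102 = 0/102 = 0 → 0.00
Y = (102-47)/102 = 55/102 = 0.53921… → 0.54
= CMYK(0.94, 0.00, 0.54, 0.60)


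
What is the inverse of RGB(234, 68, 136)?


Invert: (255-R, 255-G, 255-B)
R: 255-234 = 21
G: 255-68 = 187
B: 255-136 = 119
= RGB(21, 187, 119)


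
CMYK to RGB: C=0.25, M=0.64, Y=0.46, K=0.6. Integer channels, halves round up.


R = 255 × (1-C) × (1-K) = 255 × 0.75 × 0.40 = 76.5 → 77
G = 255 × (1-M) × (1-K) = 255 × 0.36 × 0.40 = 36.72 → 37
B = 255 × (1-Y) × (1-K) = 255 × 0.54 × 0.40 = 55.08 → 55
= RGB(77, 37, 55)


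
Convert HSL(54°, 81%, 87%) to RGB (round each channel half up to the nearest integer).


H=54°, S=0.81, L=0.87
C = (1-|2L-1|)×S = (1-|0.74|)×0.81 = 0.2106
H' = H/60 = 54/60 ≈ 0.9000; X = C×(1-|H' mod 2 - 1|) = 0.18954
m = L - C/2 = 0.87 - 0.1053 = 0.7647
Sector ⌊H'⌋ = 0 → (R',G',B') = (0.2106, 0.18954, 0.0)
RGB = ((R'+m)×255, (G'+m)×255, (B'+m)×255) = (248.7015, 243.3312, 194.9985)
Round half up → RGB(249, 243, 195)


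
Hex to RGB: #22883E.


22 → 34 (R)
88 → 136 (G)
3E → 62 (B)
= RGB(34, 136, 62)


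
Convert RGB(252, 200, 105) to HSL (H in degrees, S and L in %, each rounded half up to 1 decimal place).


Normalize: R'=252/255≈0.9882, G'=200/255≈0.7843, B'=105/255≈0.4118
Max=252/255, Min=105/255, Δ=Max-Min=147/255
L = (Max+Min)/2 = (252+105)/510 = 357/510 = 0.7 → L = 70.0%
L > 0.5 → S = Δ/(2-Max-Min) = 147/(510-252-105) = 147/153 = 0.96078… → S = 96.1%
(the 1/255 factors cancel in S and H, so raw channel differences can be used)
Max is R' → H = 60 × (((G-B)/Δ) mod 6) = 60 × (((200-105)/147) mod 6)
  95/147 = 0.6462…
  H = 60 × 0.6462… = 38.775…° → H = 38.8°
= HSL(38.8°, 96.1%, 70.0%)


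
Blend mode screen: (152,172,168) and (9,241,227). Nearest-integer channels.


Screen: C = 255 - (255-A)×(255-B)/255, rounded to nearest integer
R: 255 - (255-152)×(255-9)/255 = 255 - 25338/255 ≈ 255 - 99.365 = 155.635 → 156
G: 255 - (255-172)×(255-241)/255 = 255 - 1162/255 ≈ 255 - 4.557 = 250.443 → 250
B: 255 - (255-168)×(255-227)/255 = 255 - 2436/255 ≈ 255 - 9.553 = 245.447 → 245
= RGB(156, 250, 245)


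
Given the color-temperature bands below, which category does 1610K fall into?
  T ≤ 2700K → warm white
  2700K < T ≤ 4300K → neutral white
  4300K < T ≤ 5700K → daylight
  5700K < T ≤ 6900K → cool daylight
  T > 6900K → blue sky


Temperature: 1610K
1610K ≤ 2700K → warm white
Classification: warm white


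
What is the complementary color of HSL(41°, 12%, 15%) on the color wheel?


Complement = opposite side of color wheel = hue + 180°
H' = (41 + 180) mod 360 = 221°
S and L unchanged.
= HSL(221°, 12%, 15%)


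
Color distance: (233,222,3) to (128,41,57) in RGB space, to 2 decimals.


d = √[(R₁-R₂)² + (G₁-G₂)² + (B₁-B₂)²]
d = √[(233-128)² + (222-41)² + (3-57)²]
d = √[11025 + 32761 + 2916]
d = √46702
d ≈ 216.11


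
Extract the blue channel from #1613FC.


Color: #1613FC
R = 16 = 22
G = 13 = 19
B = FC = 252
Blue = 252


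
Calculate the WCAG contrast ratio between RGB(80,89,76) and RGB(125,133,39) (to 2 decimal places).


Linearize each sRGB channel c=v/255: c/12.92 if c ≤ 0.04045 else ((c+0.055)/1.055)^2.4
L = 0.2126×R_lin + 0.7152×G_lin + 0.0722×B_lin
Color 1 (80,89,76):
  R=80: 80/255≈0.3137 > 0.04045 → ((0.3137+0.055)/1.055)^2.4 ≈ 0.08022
  G=89: 89/255≈0.3490 > 0.04045 → ((0.3490+0.055)/1.055)^2.4 ≈ 0.09990
  B=76: 76/255≈0.2980 > 0.04045 → ((0.2980+0.055)/1.055)^2.4 ≈ 0.07227
  L1 = 0.2126×0.08022 + 0.7152×0.09990 + 0.0722×0.07227 ≈ 0.09372
Color 2 (125,133,39):
  R=125: 125/255≈0.4902 > 0.04045 → ((0.4902+0.055)/1.055)^2.4 ≈ 0.20508
  G=133: 133/255≈0.5216 > 0.04045 → ((0.5216+0.055)/1.055)^2.4 ≈ 0.23455
  B=39: 39/255≈0.1529 > 0.04045 → ((0.1529+0.055)/1.055)^2.4 ≈ 0.02029
  L2 = 0.2126×0.20508 + 0.7152×0.23455 + 0.0722×0.02029 ≈ 0.21282
Lighter = 0.21282, Darker = 0.09372
Ratio = (L_lighter + 0.05) / (L_darker + 0.05)
Ratio = (0.21282 + 0.05) / (0.09372 + 0.05) = 0.26282 / 0.14372 ≈ 1.8287
Ratio ≈ 1.83:1


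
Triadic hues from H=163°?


Triadic: equally spaced at 120° intervals
H1 = 163°
H2 = (163 + 120) mod 360 = 283°
H3 = (163 + 240) mod 360 = 43°
Triadic = 163°, 283°, 43°


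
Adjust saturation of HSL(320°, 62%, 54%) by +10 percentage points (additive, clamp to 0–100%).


Original S = 62%
Adjustment = +10 percentage points
New S = 62 + (10) = 72
Clamp to [0, 100] → 72
= HSL(320°, 72%, 54%)


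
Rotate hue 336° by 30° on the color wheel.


New hue = (H + rotation) mod 360
New hue = (336 + 30) mod 360
= 366 mod 360
= 6°


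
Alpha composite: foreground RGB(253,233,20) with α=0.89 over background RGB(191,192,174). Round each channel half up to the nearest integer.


C = α×F + (1-α)×B, with 1-α = 0.11
R: 0.89×253 + 0.11×191 = 225.17 + 21.01 = 246.18 → 246
G: 0.89×233 + 0.11×192 = 207.37 + 21.12 = 228.49 → 228
B: 0.89×20 + 0.11×174 = 17.80 + 19.14 = 36.94 → 37
= RGB(246, 228, 37)


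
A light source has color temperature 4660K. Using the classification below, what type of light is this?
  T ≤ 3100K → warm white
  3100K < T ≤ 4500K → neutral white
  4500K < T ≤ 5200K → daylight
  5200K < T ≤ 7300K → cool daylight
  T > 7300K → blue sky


Temperature: 4660K
4500K < 4660K ≤ 5200K → daylight
Classification: daylight


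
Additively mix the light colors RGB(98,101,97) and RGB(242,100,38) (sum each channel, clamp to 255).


Additive: each channel = min(255, C₁+C₂)
R: 98+242 = 340 → 255
G: 101+100 = 201 → 201
B: 97+38 = 135 → 135
= RGB(255, 201, 135)


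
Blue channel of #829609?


Color: #829609
R = 82 = 130
G = 96 = 150
B = 09 = 9
Blue = 9


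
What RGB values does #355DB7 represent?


35 → 53 (R)
5D → 93 (G)
B7 → 183 (B)
= RGB(53, 93, 183)


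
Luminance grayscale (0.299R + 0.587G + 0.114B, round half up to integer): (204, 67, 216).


Gray = 0.299×R + 0.587×G + 0.114×B
Gray = 0.299×204 + 0.587×67 + 0.114×216
Gray = 60.996 + 39.329 + 24.624
Gray = 124.949 → round half up → 125
Gray = 125


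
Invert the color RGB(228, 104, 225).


Invert: (255-R, 255-G, 255-B)
R: 255-228 = 27
G: 255-104 = 151
B: 255-225 = 30
= RGB(27, 151, 30)


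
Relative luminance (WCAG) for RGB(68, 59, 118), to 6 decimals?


Linearize each channel (sRGB transfer function): c = v/255; c_lin = c/12.92 if c ≤ 0.04045, else ((c+0.055)/1.055)^2.4
  R: 68/255 ≈ 0.266667 > 0.04045 → ((0.266667+0.055)/1.055)^2.4 ≈ 0.057805
  G: 59/255 ≈ 0.231373 > 0.04045 → ((0.231373+0.055)/1.055)^2.4 ≈ 0.043735
  B: 118/255 ≈ 0.462745 > 0.04045 → ((0.462745+0.055)/1.055)^2.4 ≈ 0.181164
R_lin = 0.057805, G_lin = 0.043735, B_lin = 0.181164
L = 0.2126×R + 0.7152×G + 0.0722×B
L = 0.2126×0.057805 + 0.7152×0.043735 + 0.0722×0.181164
L ≈ 0.056649


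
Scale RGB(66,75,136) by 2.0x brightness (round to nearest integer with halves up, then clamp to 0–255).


Multiply each channel by 2.0, round half up, clamp to [0, 255]
R: 66×2.0 = 132
G: 75×2.0 = 150
B: 136×2.0 = 272 → clamp → 255
= RGB(132, 150, 255)


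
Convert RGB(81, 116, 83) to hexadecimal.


R = 81 → 51 (hex)
G = 116 → 74 (hex)
B = 83 → 53 (hex)
Hex = #517453


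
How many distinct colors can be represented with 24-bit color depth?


Colors = 2^bits = 2^24
= 16,777,216 colors


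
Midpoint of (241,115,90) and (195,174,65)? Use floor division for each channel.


Midpoint: each channel = ⌊(C₁+C₂)/2⌋
R: ⌊(241+195)/2⌋ = 218
G: ⌊(115+174)/2⌋ = 144
B: ⌊(90+65)/2⌋ = 77
= RGB(218, 144, 77)


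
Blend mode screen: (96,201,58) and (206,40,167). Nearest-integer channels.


Screen: C = 255 - (255-A)×(255-B)/255, rounded to nearest integer
R: 255 - (255-96)×(255-206)/255 = 255 - 7791/255 ≈ 255 - 30.553 = 224.447 → 224
G: 255 - (255-201)×(255-40)/255 = 255 - 11610/255 ≈ 255 - 45.529 = 209.471 → 209
B: 255 - (255-58)×(255-167)/255 = 255 - 17336/255 ≈ 255 - 67.984 = 187.016 → 187
= RGB(224, 209, 187)


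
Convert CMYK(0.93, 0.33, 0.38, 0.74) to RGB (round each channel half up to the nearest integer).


R = 255 × (1-C) × (1-K) = 255 × 0.07 × 0.26 = 4.641 → 5
G = 255 × (1-M) × (1-K) = 255 × 0.67 × 0.26 = 44.421 → 44
B = 255 × (1-Y) × (1-K) = 255 × 0.62 × 0.26 = 41.106 → 41
= RGB(5, 44, 41)


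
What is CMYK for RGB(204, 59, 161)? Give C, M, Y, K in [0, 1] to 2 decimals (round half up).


R'=204/255≈0.8000, G'=59/255≈0.2314, B'=161/255≈0.6314
K = 1 - max(R',G',B') = 1 - 204/255 = 51/255 = 0.2 → 0.20
(1-R'-K)/(1-K) simplifies to (max-R)/max with max = 204:
C = (204-204)/204 = 0/204 = 0 → 0.00
M = (204-59)/204 = 145/204 = 0.71078… → 0.71
Y = (204-161)/204 = 43/204 = 0.21078… → 0.21
= CMYK(0.00, 0.71, 0.21, 0.20)


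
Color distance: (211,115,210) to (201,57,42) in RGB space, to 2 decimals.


d = √[(R₁-R₂)² + (G₁-G₂)² + (B₁-B₂)²]
d = √[(211-201)² + (115-57)² + (210-42)²]
d = √[100 + 3364 + 28224]
d = √31688
d ≈ 178.01


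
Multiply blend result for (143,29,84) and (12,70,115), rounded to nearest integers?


Multiply: C = A×B/255, rounded to nearest integer
R: 143×12/255 = 1716/255 ≈ 6.729 → 7
G: 29×70/255 = 2030/255 ≈ 7.961 → 8
B: 84×115/255 = 9660/255 ≈ 37.882 → 38
= RGB(7, 8, 38)


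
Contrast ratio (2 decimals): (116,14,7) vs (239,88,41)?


Linearize each sRGB channel c=v/255: c/12.92 if c ≤ 0.04045 else ((c+0.055)/1.055)^2.4
L = 0.2126×R_lin + 0.7152×G_lin + 0.0722×B_lin
Color 1 (116,14,7):
  R=116: 116/255≈0.4549 > 0.04045 → ((0.4549+0.055)/1.055)^2.4 ≈ 0.17465
  G=14: 14/255≈0.0549 > 0.04045 → ((0.0549+0.055)/1.055)^2.4 ≈ 0.00439
  B=7: 7/255≈0.0275 ≤ 0.04045 → 0.0275/12.92 ≈ 0.00212
  L1 = 0.2126×0.17465 + 0.7152×0.00439 + 0.0722×0.00212 ≈ 0.04042
Color 2 (239,88,41):
  R=239: 239/255≈0.9373 > 0.04045 → ((0.9373+0.055)/1.055)^2.4 ≈ 0.86316
  G=88: 88/255≈0.3451 > 0.04045 → ((0.3451+0.055)/1.055)^2.4 ≈ 0.09759
  B=41: 41/255≈0.1608 > 0.04045 → ((0.1608+0.055)/1.055)^2.4 ≈ 0.02217
  L2 = 0.2126×0.86316 + 0.7152×0.09759 + 0.0722×0.02217 ≈ 0.25490
Lighter = 0.25490, Darker = 0.04042
Ratio = (L_lighter + 0.05) / (L_darker + 0.05)
Ratio = (0.25490 + 0.05) / (0.04042 + 0.05) = 0.30490 / 0.09042 ≈ 3.3719
Ratio ≈ 3.37:1


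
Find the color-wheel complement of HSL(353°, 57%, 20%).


Complement = opposite side of color wheel = hue + 180°
H' = (353 + 180) mod 360 = 173°
S and L unchanged.
= HSL(173°, 57%, 20%)


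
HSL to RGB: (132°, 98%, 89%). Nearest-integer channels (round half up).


H=132°, S=0.98, L=0.89
C = (1-|2L-1|)×S = (1-|0.78|)×0.98 = 0.2156
H' = H/60 = 132/60 ≈ 2.2000; X = C×(1-|H' mod 2 - 1|) = 0.04312
m = L - C/2 = 0.89 - 0.1078 = 0.7822
Sector ⌊H'⌋ = 2 → (R',G',B') = (0.0, 0.2156, 0.04312)
RGB = ((R'+m)×255, (G'+m)×255, (B'+m)×255) = (199.461, 254.439, 210.4566)
Round half up → RGB(199, 254, 210)


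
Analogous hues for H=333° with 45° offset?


Base hue: 333°
Left analog: (333 - 45) mod 360 = 288°
Right analog: (333 + 45) mod 360 = 18°
Analogous hues = 288° and 18°


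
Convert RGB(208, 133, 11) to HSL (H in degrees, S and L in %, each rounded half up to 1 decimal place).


Normalize: R'=208/255≈0.8157, G'=133/255≈0.5216, B'=11/255≈0.0431
Max=208/255, Min=11/255, Δ=Max-Min=197/255
L = (Max+Min)/2 = (208+11)/510 = 219/510 = 0.42941… → L = 42.9%
L ≤ 0.5 → S = Δ/(Max+Min) = 197/(208+11) = 197/219 = 0.89954… → S = 90.0%
(the 1/255 factors cancel in S and H, so raw channel differences can be used)
Max is R' → H = 60 × (((G-B)/Δ) mod 6) = 60 × (((133-11)/197) mod 6)
  122/197 = 0.6192…
  H = 60 × 0.6192… = 37.157…° → H = 37.2°
= HSL(37.2°, 90.0%, 42.9%)


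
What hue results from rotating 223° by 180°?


New hue = (H + rotation) mod 360
New hue = (223 + 180) mod 360
= 403 mod 360
= 43°


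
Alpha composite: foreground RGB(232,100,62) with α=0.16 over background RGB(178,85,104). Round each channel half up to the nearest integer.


C = α×F + (1-α)×B, with 1-α = 0.84
R: 0.16×232 + 0.84×178 = 37.12 + 149.52 = 186.64 → 187
G: 0.16×100 + 0.84×85 = 16.00 + 71.40 = 87.40 → 87
B: 0.16×62 + 0.84×104 = 9.92 + 87.36 = 97.28 → 97
= RGB(187, 87, 97)


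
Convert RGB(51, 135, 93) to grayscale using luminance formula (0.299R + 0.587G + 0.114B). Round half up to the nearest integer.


Gray = 0.299×R + 0.587×G + 0.114×B
Gray = 0.299×51 + 0.587×135 + 0.114×93
Gray = 15.249 + 79.245 + 10.602
Gray = 105.096 → round half up → 105
Gray = 105


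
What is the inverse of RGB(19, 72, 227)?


Invert: (255-R, 255-G, 255-B)
R: 255-19 = 236
G: 255-72 = 183
B: 255-227 = 28
= RGB(236, 183, 28)


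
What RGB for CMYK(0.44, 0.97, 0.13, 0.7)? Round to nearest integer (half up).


R = 255 × (1-C) × (1-K) = 255 × 0.56 × 0.30 = 42.84 → 43
G = 255 × (1-M) × (1-K) = 255 × 0.03 × 0.30 = 2.295 → 2
B = 255 × (1-Y) × (1-K) = 255 × 0.87 × 0.30 = 66.555 → 67
= RGB(43, 2, 67)


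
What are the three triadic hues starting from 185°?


Triadic: equally spaced at 120° intervals
H1 = 185°
H2 = (185 + 120) mod 360 = 305°
H3 = (185 + 240) mod 360 = 65°
Triadic = 185°, 305°, 65°


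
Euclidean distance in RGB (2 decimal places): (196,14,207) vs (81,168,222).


d = √[(R₁-R₂)² + (G₁-G₂)² + (B₁-B₂)²]
d = √[(196-81)² + (14-168)² + (207-222)²]
d = √[13225 + 23716 + 225]
d = √37166
d ≈ 192.78


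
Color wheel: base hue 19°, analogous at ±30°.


Base hue: 19°
Left analog: (19 - 30) mod 360 = 349°
Right analog: (19 + 30) mod 360 = 49°
Analogous hues = 349° and 49°


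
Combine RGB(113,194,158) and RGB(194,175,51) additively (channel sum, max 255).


Additive: each channel = min(255, C₁+C₂)
R: 113+194 = 307 → 255
G: 194+175 = 369 → 255
B: 158+51 = 209 → 209
= RGB(255, 255, 209)


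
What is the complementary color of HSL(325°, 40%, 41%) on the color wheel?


Complement = opposite side of color wheel = hue + 180°
H' = (325 + 180) mod 360 = 145°
S and L unchanged.
= HSL(145°, 40%, 41%)


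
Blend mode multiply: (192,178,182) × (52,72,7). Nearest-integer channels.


Multiply: C = A×B/255, rounded to nearest integer
R: 192×52/255 = 9984/255 ≈ 39.153 → 39
G: 178×72/255 = 12816/255 ≈ 50.259 → 50
B: 182×7/255 = 1274/255 ≈ 4.996 → 5
= RGB(39, 50, 5)


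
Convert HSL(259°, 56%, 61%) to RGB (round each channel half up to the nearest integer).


H=259°, S=0.56, L=0.61
C = (1-|2L-1|)×S = (1-|0.22|)×0.56 = 0.4368
H' = H/60 = 259/60 ≈ 4.3167; X = C×(1-|H' mod 2 - 1|) = 0.13832
m = L - C/2 = 0.61 - 0.2184 = 0.3916
Sector ⌊H'⌋ = 4 → (R',G',B') = (0.13832, 0.0, 0.4368)
RGB = ((R'+m)×255, (G'+m)×255, (B'+m)×255) = (135.1296, 99.858, 211.242)
Round half up → RGB(135, 100, 211)


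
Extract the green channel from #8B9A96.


Color: #8B9A96
R = 8B = 139
G = 9A = 154
B = 96 = 150
Green = 154


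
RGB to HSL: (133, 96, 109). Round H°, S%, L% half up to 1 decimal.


Normalize: R'=133/255≈0.5216, G'=96/255≈0.3765, B'=109/255≈0.4275
Max=133/255, Min=96/255, Δ=Max-Min=37/255
L = (Max+Min)/2 = (133+96)/510 = 229/510 = 0.44901… → L = 44.9%
L ≤ 0.5 → S = Δ/(Max+Min) = 37/(133+96) = 37/229 = 0.16157… → S = 16.2%
(the 1/255 factors cancel in S and H, so raw channel differences can be used)
Max is R' → H = 60 × (((G-B)/Δ) mod 6) = 60 × (((96-109)/37) mod 6)
  (-13)/37 = -0.3513…; negative, so add 6 → 5.6486…
  H = 60 × 5.6486… = 338.918…° → H = 338.9°
= HSL(338.9°, 16.2%, 44.9%)


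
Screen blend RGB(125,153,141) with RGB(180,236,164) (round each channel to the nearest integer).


Screen: C = 255 - (255-A)×(255-B)/255, rounded to nearest integer
R: 255 - (255-125)×(255-180)/255 = 255 - 9750/255 ≈ 255 - 38.235 = 216.765 → 217
G: 255 - (255-153)×(255-236)/255 = 255 - 1938/255 ≈ 255 - 7.600 = 247.400 → 247
B: 255 - (255-141)×(255-164)/255 = 255 - 10374/255 ≈ 255 - 40.682 = 214.318 → 214
= RGB(217, 247, 214)


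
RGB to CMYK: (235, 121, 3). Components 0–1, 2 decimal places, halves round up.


R'=235/255≈0.9216, G'=121/255≈0.4745, B'=3/255≈0.0118
K = 1 - max(R',G',B') = 1 - 235/255 = 20/255 = 0.07843… → 0.08
(1-R'-K)/(1-K) simplifies to (max-R)/max with max = 235:
C = (235-235)/235 = 0/235 = 0 → 0.00
M = (235-121)/235 = 114/235 = 0.48510… → 0.49
Y = (235-3)/235 = 232/235 = 0.98723… → 0.99
= CMYK(0.00, 0.49, 0.99, 0.08)


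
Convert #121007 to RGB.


12 → 18 (R)
10 → 16 (G)
07 → 7 (B)
= RGB(18, 16, 7)


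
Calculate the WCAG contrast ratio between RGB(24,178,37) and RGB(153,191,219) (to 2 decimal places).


Linearize each sRGB channel c=v/255: c/12.92 if c ≤ 0.04045 else ((c+0.055)/1.055)^2.4
L = 0.2126×R_lin + 0.7152×G_lin + 0.0722×B_lin
Color 1 (24,178,37):
  R=24: 24/255≈0.0941 > 0.04045 → ((0.0941+0.055)/1.055)^2.4 ≈ 0.00913
  G=178: 178/255≈0.6980 > 0.04045 → ((0.6980+0.055)/1.055)^2.4 ≈ 0.44520
  B=37: 37/255≈0.1451 > 0.04045 → ((0.1451+0.055)/1.055)^2.4 ≈ 0.01850
  L1 = 0.2126×0.00913 + 0.7152×0.44520 + 0.0722×0.01850 ≈ 0.32169
Color 2 (153,191,219):
  R=153: 153/255≈0.6000 > 0.04045 → ((0.6000+0.055)/1.055)^2.4 ≈ 0.31855
  G=191: 191/255≈0.7490 > 0.04045 → ((0.7490+0.055)/1.055)^2.4 ≈ 0.52100
  B=219: 219/255≈0.8588 > 0.04045 → ((0.8588+0.055)/1.055)^2.4 ≈ 0.70838
  L2 = 0.2126×0.31855 + 0.7152×0.52100 + 0.0722×0.70838 ≈ 0.49148
Lighter = 0.49148, Darker = 0.32169
Ratio = (L_lighter + 0.05) / (L_darker + 0.05)
Ratio = (0.49148 + 0.05) / (0.32169 + 0.05) = 0.54148 / 0.37169 ≈ 1.4568
Ratio ≈ 1.46:1


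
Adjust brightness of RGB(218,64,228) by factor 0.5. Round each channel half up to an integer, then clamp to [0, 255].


Multiply each channel by 0.5, round half up, clamp to [0, 255]
R: 218×0.5 = 109
G: 64×0.5 = 32
B: 228×0.5 = 114
= RGB(109, 32, 114)


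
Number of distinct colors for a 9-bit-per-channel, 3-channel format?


Total bits = 9 bits/channel × 3 channels = 27 bits
Distinct colors = 2^27
= 134,217,728 colors


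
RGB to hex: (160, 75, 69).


R = 160 → A0 (hex)
G = 75 → 4B (hex)
B = 69 → 45 (hex)
Hex = #A04B45


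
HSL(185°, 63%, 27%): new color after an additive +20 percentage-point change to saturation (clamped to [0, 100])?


Original S = 63%
Adjustment = +20 percentage points
New S = 63 + (20) = 83
Clamp to [0, 100] → 83
= HSL(185°, 83%, 27%)


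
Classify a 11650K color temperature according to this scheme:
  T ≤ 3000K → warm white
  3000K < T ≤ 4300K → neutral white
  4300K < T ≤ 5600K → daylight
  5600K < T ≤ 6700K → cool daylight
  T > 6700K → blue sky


Temperature: 11650K
11650K > 6700K → blue sky
Classification: blue sky


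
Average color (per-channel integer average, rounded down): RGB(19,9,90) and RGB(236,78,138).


Midpoint: each channel = ⌊(C₁+C₂)/2⌋
R: ⌊(19+236)/2⌋ = 127
G: ⌊(9+78)/2⌋ = 43
B: ⌊(90+138)/2⌋ = 114
= RGB(127, 43, 114)


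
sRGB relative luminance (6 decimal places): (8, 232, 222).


Linearize each channel (sRGB transfer function): c = v/255; c_lin = c/12.92 if c ≤ 0.04045, else ((c+0.055)/1.055)^2.4
  R: 8/255 ≈ 0.031373 ≤ 0.04045 → 0.031373/12.92 ≈ 0.002428
  G: 232/255 ≈ 0.909804 > 0.04045 → ((0.909804+0.055)/1.055)^2.4 ≈ 0.806952
  B: 222/255 ≈ 0.870588 > 0.04045 → ((0.870588+0.055)/1.055)^2.4 ≈ 0.730461
R_lin = 0.002428, G_lin = 0.806952, B_lin = 0.730461
L = 0.2126×R + 0.7152×G + 0.0722×B
L = 0.2126×0.002428 + 0.7152×0.806952 + 0.0722×0.730461
L ≈ 0.630388


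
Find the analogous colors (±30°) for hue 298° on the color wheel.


Base hue: 298°
Left analog: (298 - 30) mod 360 = 268°
Right analog: (298 + 30) mod 360 = 328°
Analogous hues = 268° and 328°


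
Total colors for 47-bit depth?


Colors = 2^bits = 2^47
= 140,737,488,355,328 colors


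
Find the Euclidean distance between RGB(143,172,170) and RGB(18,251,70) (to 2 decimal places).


d = √[(R₁-R₂)² + (G₁-G₂)² + (B₁-B₂)²]
d = √[(143-18)² + (172-251)² + (170-70)²]
d = √[15625 + 6241 + 10000]
d = √31866
d ≈ 178.51


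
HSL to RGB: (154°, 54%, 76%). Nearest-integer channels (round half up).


H=154°, S=0.54, L=0.76
C = (1-|2L-1|)×S = (1-|0.52|)×0.54 = 0.2592
H' = H/60 = 154/60 ≈ 2.5667; X = C×(1-|H' mod 2 - 1|) = 0.14688
m = L - C/2 = 0.76 - 0.1296 = 0.6304
Sector ⌊H'⌋ = 2 → (R',G',B') = (0.0, 0.2592, 0.14688)
RGB = ((R'+m)×255, (G'+m)×255, (B'+m)×255) = (160.752, 226.848, 198.2064)
Round half up → RGB(161, 227, 198)


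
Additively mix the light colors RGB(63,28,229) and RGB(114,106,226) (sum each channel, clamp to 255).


Additive: each channel = min(255, C₁+C₂)
R: 63+114 = 177 → 177
G: 28+106 = 134 → 134
B: 229+226 = 455 → 255
= RGB(177, 134, 255)


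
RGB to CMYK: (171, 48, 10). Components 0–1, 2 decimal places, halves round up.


R'=171/255≈0.6706, G'=48/255≈0.1882, B'=10/255≈0.0392
K = 1 - max(R',G',B') = 1 - 171/255 = 84/255 = 0.32941… → 0.33
(1-R'-K)/(1-K) simplifies to (max-R)/max with max = 171:
C = (171-171)/171 = 0/171 = 0 → 0.00
M = (171-48)/171 = 123/171 = 0.71929… → 0.72
Y = (171-10)/171 = 161/171 = 0.94152… → 0.94
= CMYK(0.00, 0.72, 0.94, 0.33)


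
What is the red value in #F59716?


Color: #F59716
R = F5 = 245
G = 97 = 151
B = 16 = 22
Red = 245


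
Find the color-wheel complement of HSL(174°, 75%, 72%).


Complement = opposite side of color wheel = hue + 180°
H' = (174 + 180) mod 360 = 354°
S and L unchanged.
= HSL(354°, 75%, 72%)


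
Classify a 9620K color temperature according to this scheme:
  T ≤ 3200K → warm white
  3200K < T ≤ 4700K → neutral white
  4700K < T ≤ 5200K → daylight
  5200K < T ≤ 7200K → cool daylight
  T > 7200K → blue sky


Temperature: 9620K
9620K > 7200K → blue sky
Classification: blue sky


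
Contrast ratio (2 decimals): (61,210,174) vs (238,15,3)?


Linearize each sRGB channel c=v/255: c/12.92 if c ≤ 0.04045 else ((c+0.055)/1.055)^2.4
L = 0.2126×R_lin + 0.7152×G_lin + 0.0722×B_lin
Color 1 (61,210,174):
  R=61: 61/255≈0.2392 > 0.04045 → ((0.2392+0.055)/1.055)^2.4 ≈ 0.04667
  G=210: 210/255≈0.8235 > 0.04045 → ((0.8235+0.055)/1.055)^2.4 ≈ 0.64448
  B=174: 174/255≈0.6824 > 0.04045 → ((0.6824+0.055)/1.055)^2.4 ≈ 0.42327
  L1 = 0.2126×0.04667 + 0.7152×0.64448 + 0.0722×0.42327 ≈ 0.50141
Color 2 (238,15,3):
  R=238: 238/255≈0.9333 > 0.04045 → ((0.9333+0.055)/1.055)^2.4 ≈ 0.85499
  G=15: 15/255≈0.0588 > 0.04045 → ((0.0588+0.055)/1.055)^2.4 ≈ 0.00478
  B=3: 3/255≈0.0118 ≤ 0.04045 → 0.0118/12.92 ≈ 0.00091
  L2 = 0.2126×0.85499 + 0.7152×0.00478 + 0.0722×0.00091 ≈ 0.18525
Lighter = 0.50141, Darker = 0.18525
Ratio = (L_lighter + 0.05) / (L_darker + 0.05)
Ratio = (0.50141 + 0.05) / (0.18525 + 0.05) = 0.55141 / 0.23525 ≈ 2.3439
Ratio ≈ 2.34:1
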